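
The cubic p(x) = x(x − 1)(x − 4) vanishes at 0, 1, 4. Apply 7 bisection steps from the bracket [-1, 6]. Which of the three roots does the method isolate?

x = 2.5 gives p = -5.625, negative; keep [2.5, 6]
x = 4.25 gives p = 3.453125, positive; keep [2.5, 4.25]
x = 3.375 gives p = -5.009766, negative; keep [3.375, 4.25]
x = 3.8125 gives p = -2.0105, negative; keep [3.8125, 4.25]
x = 4.03125 gives p = 0.3819, positive; keep [3.8125, 4.03125]
x = 3.921875 gives p = -0.8953, negative; keep [3.921875, 4.03125]
x = 3.9765625 gives p = -0.2774, negative; keep [3.9765625, 4.03125]

4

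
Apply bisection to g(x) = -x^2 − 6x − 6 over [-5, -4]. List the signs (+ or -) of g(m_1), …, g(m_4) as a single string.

x = -4.5 gives g = 0.75, positive; keep [-5, -4.5]
x = -4.75 gives g = -0.0625, negative; keep [-4.75, -4.5]
x = -4.625 gives g = 0.359375, positive; keep [-4.75, -4.625]
x = -4.6875 gives g = 0.1523, positive; keep [-4.75, -4.6875]

+-++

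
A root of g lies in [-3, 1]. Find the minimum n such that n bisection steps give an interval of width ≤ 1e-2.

Width after n steps is 4/2^n. Need 2^n ≥ 4/1e-2 = 400.
2^8 = 256 < 400 ≤ 2^9 = 512, so n = 9.

9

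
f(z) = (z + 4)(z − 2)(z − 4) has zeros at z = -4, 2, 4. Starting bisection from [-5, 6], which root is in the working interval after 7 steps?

z = 0.5 gives f = 23.625, positive; keep [-5, 0.5]
z = -2.25 gives f = 46.484375, positive; keep [-5, -2.25]
z = -3.625 gives f = 16.083984, positive; keep [-5, -3.625]
z = -4.3125 gives f = -16.3977, negative; keep [-4.3125, -3.625]
z = -3.96875 gives f = 1.4864, positive; keep [-4.3125, -3.96875]
z = -4.140625 gives f = -7.0296, negative; keep [-4.140625, -3.96875]
z = -4.0546875 gives f = -2.667, negative; keep [-4.0546875, -3.96875]

-4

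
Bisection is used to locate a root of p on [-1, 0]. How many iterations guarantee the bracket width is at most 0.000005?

18

Width after n steps is 1/2^n. Need 2^n ≥ 1/0.000005 = 200000.
2^17 = 131072 < 200000 ≤ 2^18 = 262144, so n = 18.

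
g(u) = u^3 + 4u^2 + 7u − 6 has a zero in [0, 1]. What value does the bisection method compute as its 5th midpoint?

0.59375

midpoint 0.5: g = -1.375 < 0 → [0.5, 1]
midpoint 0.75: g = 1.921875 > 0 → [0.5, 0.75]
midpoint 0.625: g = 0.181641 > 0 → [0.5, 0.625]
midpoint 0.5625: g = -0.6189 < 0 → [0.5625, 0.625]
midpoint 0.59375: g = -0.2243 < 0 → [0.59375, 0.625]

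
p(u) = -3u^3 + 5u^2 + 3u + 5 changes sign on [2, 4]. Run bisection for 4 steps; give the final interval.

m = 3, p(m) = -22 (−); new bracket [2, 3]
m = 2.5, p(m) = -3.125 (−); new bracket [2, 2.5]
m = 2.25, p(m) = 2.890625 (+); new bracket [2.25, 2.5]
m = 2.375, p(m) = 0.1387 (+); new bracket [2.375, 2.5]

[2.375, 2.5]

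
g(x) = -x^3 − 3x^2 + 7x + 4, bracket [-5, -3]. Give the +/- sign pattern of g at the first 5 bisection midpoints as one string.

-+--+

g(-4) = -8 < 0, so the root lies in [-5, -4]
g(-4.5) = 2.875 > 0, so the root lies in [-4.5, -4]
g(-4.25) = -3.171875 < 0, so the root lies in [-4.5, -4.25]
g(-4.375) = -0.3066 < 0, so the root lies in [-4.5, -4.375]
g(-4.4375) = 1.2439 > 0, so the root lies in [-4.4375, -4.375]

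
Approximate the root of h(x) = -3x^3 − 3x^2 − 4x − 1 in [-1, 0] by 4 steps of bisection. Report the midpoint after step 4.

-0.3125

x = -0.5 gives h = 0.625, positive; keep [-0.5, 0]
x = -0.25 gives h = -0.140625, negative; keep [-0.5, -0.25]
x = -0.375 gives h = 0.236328, positive; keep [-0.375, -0.25]
x = -0.3125 gives h = 0.0486, positive; keep [-0.3125, -0.25]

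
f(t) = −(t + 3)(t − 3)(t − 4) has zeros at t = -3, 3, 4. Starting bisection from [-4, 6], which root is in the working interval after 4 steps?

f(1) = -24 < 0, so the root lies in [-4, 1]
f(-1.5) = -37.125 < 0, so the root lies in [-4, -1.5]
f(-2.75) = -9.703125 < 0, so the root lies in [-4, -2.75]
f(-3.375) = 17.6309 > 0, so the root lies in [-3.375, -2.75]

-3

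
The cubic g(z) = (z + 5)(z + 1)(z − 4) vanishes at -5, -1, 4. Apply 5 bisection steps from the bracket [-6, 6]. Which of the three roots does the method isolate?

4

g(0) = -20 < 0, so the root lies in [0, 6]
g(3) = -32 < 0, so the root lies in [3, 6]
g(4.5) = 26.125 > 0, so the root lies in [3, 4.5]
g(3.75) = -10.3906 < 0, so the root lies in [3.75, 4.5]
g(4.125) = 5.8457 > 0, so the root lies in [3.75, 4.125]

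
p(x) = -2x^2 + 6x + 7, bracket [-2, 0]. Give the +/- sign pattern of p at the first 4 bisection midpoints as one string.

-+++

m = -1, p(m) = -1 (−); new bracket [-1, 0]
m = -0.5, p(m) = 3.5 (+); new bracket [-1, -0.5]
m = -0.75, p(m) = 1.375 (+); new bracket [-1, -0.75]
m = -0.875, p(m) = 0.2188 (+); new bracket [-1, -0.875]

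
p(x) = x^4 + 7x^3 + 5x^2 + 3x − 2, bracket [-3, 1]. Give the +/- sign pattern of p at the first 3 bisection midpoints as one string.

--+

m = -1, p(m) = -6 (−); new bracket [-1, 1]
m = 0, p(m) = -2 (−); new bracket [0, 1]
m = 0.5, p(m) = 1.6875 (+); new bracket [0, 0.5]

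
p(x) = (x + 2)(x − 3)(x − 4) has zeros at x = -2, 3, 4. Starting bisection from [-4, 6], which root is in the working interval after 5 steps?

m = 1, p(m) = 18 (+); new bracket [-4, 1]
m = -1.5, p(m) = 12.375 (+); new bracket [-4, -1.5]
m = -2.75, p(m) = -29.109375 (−); new bracket [-2.75, -1.5]
m = -2.125, p(m) = -3.9238 (−); new bracket [-2.125, -1.5]
m = -1.8125, p(m) = 5.2449 (+); new bracket [-2.125, -1.8125]

-2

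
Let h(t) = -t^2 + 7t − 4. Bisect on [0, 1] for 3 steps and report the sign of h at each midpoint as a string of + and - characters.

-+-

h(0.5) = -0.75 < 0, so the root lies in [0.5, 1]
h(0.75) = 0.6875 > 0, so the root lies in [0.5, 0.75]
h(0.625) = -0.015625 < 0, so the root lies in [0.625, 0.75]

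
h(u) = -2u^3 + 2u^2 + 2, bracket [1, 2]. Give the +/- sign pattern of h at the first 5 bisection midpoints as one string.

-+++-

h(1.5) = -0.25 < 0, so the root lies in [1, 1.5]
h(1.25) = 1.21875 > 0, so the root lies in [1.25, 1.5]
h(1.375) = 0.582031 > 0, so the root lies in [1.375, 1.5]
h(1.4375) = 0.1919 > 0, so the root lies in [1.4375, 1.5]
h(1.46875) = -0.0224 < 0, so the root lies in [1.4375, 1.46875]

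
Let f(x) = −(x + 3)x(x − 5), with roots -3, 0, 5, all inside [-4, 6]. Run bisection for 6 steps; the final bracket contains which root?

5

f(1) = 16 > 0, so the root lies in [1, 6]
f(3.5) = 34.125 > 0, so the root lies in [3.5, 6]
f(4.75) = 9.203125 > 0, so the root lies in [4.75, 6]
f(5.375) = -16.8809 < 0, so the root lies in [4.75, 5.375]
f(5.0625) = -2.551 < 0, so the root lies in [4.75, 5.0625]
f(4.90625) = 3.6366 > 0, so the root lies in [4.90625, 5.0625]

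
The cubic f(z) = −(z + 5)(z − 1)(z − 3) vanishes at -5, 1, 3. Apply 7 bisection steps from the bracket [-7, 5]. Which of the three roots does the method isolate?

z = -1 gives f = -32, negative; keep [-7, -1]
z = -4 gives f = -35, negative; keep [-7, -4]
z = -5.5 gives f = 27.625, positive; keep [-5.5, -4]
z = -4.75 gives f = -11.1406, negative; keep [-5.5, -4.75]
z = -5.125 gives f = 6.2207, positive; keep [-5.125, -4.75]
z = -4.9375 gives f = -2.9456, negative; keep [-5.125, -4.9375]
z = -5.03125 gives f = 1.5137, positive; keep [-5.03125, -4.9375]

-5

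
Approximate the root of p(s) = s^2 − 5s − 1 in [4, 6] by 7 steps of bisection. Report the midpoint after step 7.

s = 5 gives p = -1, negative; keep [5, 6]
s = 5.5 gives p = 1.75, positive; keep [5, 5.5]
s = 5.25 gives p = 0.3125, positive; keep [5, 5.25]
s = 5.125 gives p = -0.3594, negative; keep [5.125, 5.25]
s = 5.1875 gives p = -0.0273, negative; keep [5.1875, 5.25]
s = 5.21875 gives p = 0.1416, positive; keep [5.1875, 5.21875]
s = 5.203125 gives p = 0.0569, positive; keep [5.1875, 5.203125]

5.203125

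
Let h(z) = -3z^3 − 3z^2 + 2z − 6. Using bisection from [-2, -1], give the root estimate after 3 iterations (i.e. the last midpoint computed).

-1.875

midpoint -1.5: h = -5.625 < 0 → [-2, -1.5]
midpoint -1.75: h = -2.609375 < 0 → [-2, -1.75]
midpoint -1.875: h = -0.521484 < 0 → [-2, -1.875]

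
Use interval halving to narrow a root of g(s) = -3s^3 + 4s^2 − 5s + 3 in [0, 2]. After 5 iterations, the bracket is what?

m = 1, g(m) = -1 (−); new bracket [0, 1]
m = 0.5, g(m) = 1.125 (+); new bracket [0.5, 1]
m = 0.75, g(m) = 0.234375 (+); new bracket [0.75, 1]
m = 0.875, g(m) = -0.3223 (−); new bracket [0.75, 0.875]
m = 0.8125, g(m) = -0.031 (−); new bracket [0.75, 0.8125]

[0.75, 0.8125]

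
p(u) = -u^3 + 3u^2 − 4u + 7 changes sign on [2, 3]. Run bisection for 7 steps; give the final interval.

p(2.5) = 0.125 > 0, so the root lies in [2.5, 3]
p(2.75) = -2.109375 < 0, so the root lies in [2.5, 2.75]
p(2.625) = -0.916016 < 0, so the root lies in [2.5, 2.625]
p(2.5625) = -0.3772 < 0, so the root lies in [2.5, 2.5625]
p(2.53125) = -0.1216 < 0, so the root lies in [2.5, 2.53125]
p(2.515625) = 0.0028 > 0, so the root lies in [2.515625, 2.53125]
p(2.5234375) = -0.0591 < 0, so the root lies in [2.515625, 2.5234375]

[2.515625, 2.5234375]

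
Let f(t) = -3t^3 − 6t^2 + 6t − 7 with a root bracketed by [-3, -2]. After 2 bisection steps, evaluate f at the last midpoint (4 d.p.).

-6.4844

t = -2.5 gives f = -12.625, negative; keep [-3, -2.5]
t = -2.75 gives f = -6.484375, negative; keep [-3, -2.75]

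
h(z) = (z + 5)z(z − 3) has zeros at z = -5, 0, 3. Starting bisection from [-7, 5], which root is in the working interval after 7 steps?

-5

midpoint -1: h = 16 > 0 → [-7, -1]
midpoint -4: h = 28 > 0 → [-7, -4]
midpoint -5.5: h = -23.375 < 0 → [-5.5, -4]
midpoint -4.75: h = 9.2031 > 0 → [-5.5, -4.75]
midpoint -5.125: h = -5.2051 < 0 → [-5.125, -4.75]
midpoint -4.9375: h = 2.4495 > 0 → [-5.125, -4.9375]
midpoint -5.03125: h = -1.2627 < 0 → [-5.03125, -4.9375]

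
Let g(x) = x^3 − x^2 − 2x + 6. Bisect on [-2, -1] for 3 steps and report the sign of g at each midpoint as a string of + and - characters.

m = -1.5, g(m) = 3.375 (+); new bracket [-2, -1.5]
m = -1.75, g(m) = 1.078125 (+); new bracket [-2, -1.75]
m = -1.875, g(m) = -0.357422 (−); new bracket [-1.875, -1.75]

++-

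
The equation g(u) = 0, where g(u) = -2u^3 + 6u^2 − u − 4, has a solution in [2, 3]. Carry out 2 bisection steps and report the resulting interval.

m = 2.5, g(m) = -0.25 (−); new bracket [2, 2.5]
m = 2.25, g(m) = 1.34375 (+); new bracket [2.25, 2.5]

[2.25, 2.5]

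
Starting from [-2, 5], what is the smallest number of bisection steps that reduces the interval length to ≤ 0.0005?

14

Width after n steps is 7/2^n. Need 2^n ≥ 7/0.0005 = 14000.
2^13 = 8192 < 14000 ≤ 2^14 = 16384, so n = 14.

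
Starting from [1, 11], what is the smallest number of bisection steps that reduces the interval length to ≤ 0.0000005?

Width after n steps is 10/2^n. Need 2^n ≥ 10/0.0000005 = 20000000.
2^24 = 16777216 < 20000000 ≤ 2^25 = 33554432, so n = 25.

25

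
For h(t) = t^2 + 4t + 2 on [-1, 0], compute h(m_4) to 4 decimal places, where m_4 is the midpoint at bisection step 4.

h(-0.5) = 0.25 > 0, so the root lies in [-1, -0.5]
h(-0.75) = -0.4375 < 0, so the root lies in [-0.75, -0.5]
h(-0.625) = -0.109375 < 0, so the root lies in [-0.625, -0.5]
h(-0.5625) = 0.0664 > 0, so the root lies in [-0.625, -0.5625]

0.0664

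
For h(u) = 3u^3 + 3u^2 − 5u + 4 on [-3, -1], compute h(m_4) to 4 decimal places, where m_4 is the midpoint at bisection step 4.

-0.6152

m = -2, h(m) = 2 (+); new bracket [-3, -2]
m = -2.5, h(m) = -11.625 (−); new bracket [-2.5, -2]
m = -2.25, h(m) = -3.734375 (−); new bracket [-2.25, -2]
m = -2.125, h(m) = -0.6152 (−); new bracket [-2.125, -2]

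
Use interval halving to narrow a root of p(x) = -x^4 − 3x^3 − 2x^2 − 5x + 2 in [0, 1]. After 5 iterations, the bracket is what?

p(0.5) = -1.4375 < 0, so the root lies in [0, 0.5]
p(0.25) = 0.574219 > 0, so the root lies in [0.25, 0.5]
p(0.375) = -0.334229 < 0, so the root lies in [0.25, 0.375]
p(0.3125) = 0.1411 > 0, so the root lies in [0.3125, 0.375]
p(0.34375) = -0.0909 < 0, so the root lies in [0.3125, 0.34375]

[0.3125, 0.34375]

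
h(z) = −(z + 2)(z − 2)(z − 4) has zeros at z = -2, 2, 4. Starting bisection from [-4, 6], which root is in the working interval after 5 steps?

h(1) = -9 < 0, so the root lies in [-4, 1]
h(-1.5) = -9.625 < 0, so the root lies in [-4, -1.5]
h(-2.75) = 24.046875 > 0, so the root lies in [-2.75, -1.5]
h(-2.125) = 3.1582 > 0, so the root lies in [-2.125, -1.5]
h(-1.8125) = -4.155 < 0, so the root lies in [-2.125, -1.8125]

-2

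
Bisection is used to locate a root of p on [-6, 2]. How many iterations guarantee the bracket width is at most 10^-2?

Width after n steps is 8/2^n. Need 2^n ≥ 8/10^-2 = 800.
2^9 = 512 < 800 ≤ 2^10 = 1024, so n = 10.

10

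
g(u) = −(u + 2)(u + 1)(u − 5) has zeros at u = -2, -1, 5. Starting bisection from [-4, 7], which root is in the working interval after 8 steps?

5

u = 1.5 gives g = 30.625, positive; keep [1.5, 7]
u = 4.25 gives g = 24.609375, positive; keep [4.25, 7]
u = 5.625 gives g = -31.572266, negative; keep [4.25, 5.625]
u = 4.9375 gives g = 2.5745, positive; keep [4.9375, 5.625]
u = 5.28125 gives g = -12.8631, negative; keep [4.9375, 5.28125]
u = 5.109375 gives g = -4.7506, negative; keep [4.9375, 5.109375]
u = 5.0234375 gives g = -0.9915, negative; keep [4.9375, 5.0234375]
u = 4.98046875 gives g = 0.8154, positive; keep [4.98046875, 5.0234375]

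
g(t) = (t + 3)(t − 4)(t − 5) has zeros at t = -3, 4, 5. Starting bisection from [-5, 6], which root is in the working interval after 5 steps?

t = 0.5 gives g = 55.125, positive; keep [-5, 0.5]
t = -2.25 gives g = 33.984375, positive; keep [-5, -2.25]
t = -3.625 gives g = -41.103516, negative; keep [-3.625, -2.25]
t = -2.9375 gives g = 3.4417, positive; keep [-3.625, -2.9375]
t = -3.28125 gives g = -16.9588, negative; keep [-3.28125, -2.9375]

-3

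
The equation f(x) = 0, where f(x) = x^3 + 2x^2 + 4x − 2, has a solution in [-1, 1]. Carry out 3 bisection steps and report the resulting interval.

x = 0 gives f = -2, negative; keep [0, 1]
x = 0.5 gives f = 0.625, positive; keep [0, 0.5]
x = 0.25 gives f = -0.859375, negative; keep [0.25, 0.5]

[0.25, 0.5]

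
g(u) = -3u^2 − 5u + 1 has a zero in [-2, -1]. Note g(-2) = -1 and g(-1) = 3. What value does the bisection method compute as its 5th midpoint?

u = -1.5 gives g = 1.75, positive; keep [-2, -1.5]
u = -1.75 gives g = 0.5625, positive; keep [-2, -1.75]
u = -1.875 gives g = -0.171875, negative; keep [-1.875, -1.75]
u = -1.8125 gives g = 0.207, positive; keep [-1.875, -1.8125]
u = -1.84375 gives g = 0.0205, positive; keep [-1.875, -1.84375]

-1.84375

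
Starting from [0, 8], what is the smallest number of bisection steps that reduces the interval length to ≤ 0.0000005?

Width after n steps is 8/2^n. Need 2^n ≥ 8/0.0000005 = 16000000.
2^23 = 8388608 < 16000000 ≤ 2^24 = 16777216, so n = 24.

24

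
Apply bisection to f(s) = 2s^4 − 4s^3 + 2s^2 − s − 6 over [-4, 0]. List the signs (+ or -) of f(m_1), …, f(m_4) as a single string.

m = -2, f(m) = 68 (+); new bracket [-2, 0]
m = -1, f(m) = 3 (+); new bracket [-1, 0]
m = -0.5, f(m) = -4.375 (−); new bracket [-1, -0.5]
m = -0.75, f(m) = -1.8047 (−); new bracket [-1, -0.75]

++--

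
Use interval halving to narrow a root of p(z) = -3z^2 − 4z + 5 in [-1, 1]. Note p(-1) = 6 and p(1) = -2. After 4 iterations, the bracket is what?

m = 0, p(m) = 5 (+); new bracket [0, 1]
m = 0.5, p(m) = 2.25 (+); new bracket [0.5, 1]
m = 0.75, p(m) = 0.3125 (+); new bracket [0.75, 1]
m = 0.875, p(m) = -0.7969 (−); new bracket [0.75, 0.875]

[0.75, 0.875]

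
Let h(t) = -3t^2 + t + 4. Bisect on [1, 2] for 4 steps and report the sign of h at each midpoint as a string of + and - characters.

midpoint 1.5: h = -1.25 < 0 → [1, 1.5]
midpoint 1.25: h = 0.5625 > 0 → [1.25, 1.5]
midpoint 1.375: h = -0.296875 < 0 → [1.25, 1.375]
midpoint 1.3125: h = 0.1445 > 0 → [1.3125, 1.375]

-+-+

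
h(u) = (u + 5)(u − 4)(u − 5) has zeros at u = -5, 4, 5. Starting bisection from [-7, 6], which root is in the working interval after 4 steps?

h(-0.5) = 111.375 > 0, so the root lies in [-7, -0.5]
h(-3.75) = 84.765625 > 0, so the root lies in [-7, -3.75]
h(-5.375) = -36.474609 < 0, so the root lies in [-5.375, -3.75]
h(-4.5625) = 35.822 > 0, so the root lies in [-5.375, -4.5625]

-5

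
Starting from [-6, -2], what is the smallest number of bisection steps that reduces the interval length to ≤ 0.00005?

17

Width after n steps is 4/2^n. Need 2^n ≥ 4/0.00005 = 80000.
2^16 = 65536 < 80000 ≤ 2^17 = 131072, so n = 17.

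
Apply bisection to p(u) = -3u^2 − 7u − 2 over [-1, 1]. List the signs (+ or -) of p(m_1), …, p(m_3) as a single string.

-+-

u = 0 gives p = -2, negative; keep [-1, 0]
u = -0.5 gives p = 0.75, positive; keep [-0.5, 0]
u = -0.25 gives p = -0.4375, negative; keep [-0.5, -0.25]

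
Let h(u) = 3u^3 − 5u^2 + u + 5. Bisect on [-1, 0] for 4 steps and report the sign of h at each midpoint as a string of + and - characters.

m = -0.5, h(m) = 2.875 (+); new bracket [-1, -0.5]
m = -0.75, h(m) = 0.171875 (+); new bracket [-1, -0.75]
m = -0.875, h(m) = -1.712891 (−); new bracket [-0.875, -0.75]
m = -0.8125, h(m) = -0.7224 (−); new bracket [-0.8125, -0.75]

++--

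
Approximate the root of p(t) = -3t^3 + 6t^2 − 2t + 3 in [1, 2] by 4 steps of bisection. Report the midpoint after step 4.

m = 1.5, p(m) = 3.375 (+); new bracket [1.5, 2]
m = 1.75, p(m) = 1.796875 (+); new bracket [1.75, 2]
m = 1.875, p(m) = 0.568359 (+); new bracket [1.875, 2]
m = 1.9375, p(m) = -0.1711 (−); new bracket [1.875, 1.9375]

1.9375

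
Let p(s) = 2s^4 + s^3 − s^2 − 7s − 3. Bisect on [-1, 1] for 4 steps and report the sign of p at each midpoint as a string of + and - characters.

p(0) = -3 < 0, so the root lies in [-1, 0]
p(-0.5) = 0.25 > 0, so the root lies in [-0.5, 0]
p(-0.25) = -1.320312 < 0, so the root lies in [-0.5, -0.25]
p(-0.375) = -0.5288 < 0, so the root lies in [-0.5, -0.375]

-+--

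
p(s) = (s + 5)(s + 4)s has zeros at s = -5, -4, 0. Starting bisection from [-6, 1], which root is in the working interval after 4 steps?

0

s = -2.5 gives p = -9.375, negative; keep [-2.5, 1]
s = -0.75 gives p = -10.359375, negative; keep [-0.75, 1]
s = 0.125 gives p = 2.642578, positive; keep [-0.75, 0.125]
s = -0.3125 gives p = -5.4016, negative; keep [-0.3125, 0.125]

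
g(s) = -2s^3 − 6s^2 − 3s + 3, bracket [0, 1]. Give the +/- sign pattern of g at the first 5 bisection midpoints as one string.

s = 0.5 gives g = -0.25, negative; keep [0, 0.5]
s = 0.25 gives g = 1.84375, positive; keep [0.25, 0.5]
s = 0.375 gives g = 0.925781, positive; keep [0.375, 0.5]
s = 0.4375 gives g = 0.3716, positive; keep [0.4375, 0.5]
s = 0.46875 gives g = 0.0694, positive; keep [0.46875, 0.5]

-++++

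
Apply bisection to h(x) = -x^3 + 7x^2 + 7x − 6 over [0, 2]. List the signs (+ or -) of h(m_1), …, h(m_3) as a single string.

x = 1 gives h = 7, positive; keep [0, 1]
x = 0.5 gives h = -0.875, negative; keep [0.5, 1]
x = 0.75 gives h = 2.765625, positive; keep [0.5, 0.75]

+-+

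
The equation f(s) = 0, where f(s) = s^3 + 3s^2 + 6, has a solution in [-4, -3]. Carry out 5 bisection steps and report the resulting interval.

[-3.5, -3.46875]

m = -3.5, f(m) = -0.125 (−); new bracket [-3.5, -3]
m = -3.25, f(m) = 3.359375 (+); new bracket [-3.5, -3.25]
m = -3.375, f(m) = 1.728516 (+); new bracket [-3.5, -3.375]
m = -3.4375, f(m) = 0.8303 (+); new bracket [-3.5, -3.4375]
m = -3.46875, f(m) = 0.3599 (+); new bracket [-3.5, -3.46875]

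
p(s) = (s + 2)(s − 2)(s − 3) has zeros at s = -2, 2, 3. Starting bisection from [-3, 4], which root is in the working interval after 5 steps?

s = 0.5 gives p = 9.375, positive; keep [-3, 0.5]
s = -1.25 gives p = 10.359375, positive; keep [-3, -1.25]
s = -2.125 gives p = -2.642578, negative; keep [-2.125, -1.25]
s = -1.6875 gives p = 5.4016, positive; keep [-2.125, -1.6875]
s = -1.90625 gives p = 1.7967, positive; keep [-2.125, -1.90625]

-2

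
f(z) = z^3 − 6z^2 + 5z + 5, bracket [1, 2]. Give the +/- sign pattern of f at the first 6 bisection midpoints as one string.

++-++-

f(1.5) = 2.375 > 0, so the root lies in [1.5, 2]
f(1.75) = 0.734375 > 0, so the root lies in [1.75, 2]
f(1.875) = -0.126953 < 0, so the root lies in [1.75, 1.875]
f(1.8125) = 0.3059 > 0, so the root lies in [1.8125, 1.875]
f(1.84375) = 0.0899 > 0, so the root lies in [1.84375, 1.875]
f(1.859375) = -0.0184 < 0, so the root lies in [1.84375, 1.859375]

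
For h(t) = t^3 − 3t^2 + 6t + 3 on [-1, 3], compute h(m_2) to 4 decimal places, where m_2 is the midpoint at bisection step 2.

3.0000

t = 1 gives h = 7, positive; keep [-1, 1]
t = 0 gives h = 3, positive; keep [-1, 0]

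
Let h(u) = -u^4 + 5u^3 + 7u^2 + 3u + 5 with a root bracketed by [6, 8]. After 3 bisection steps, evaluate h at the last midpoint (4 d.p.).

h(7) = -317 < 0, so the root lies in [6, 7]
h(6.5) = -91.6875 < 0, so the root lies in [6, 6.5]
h(6.25) = -7.988281 < 0, so the root lies in [6, 6.25]

-7.9883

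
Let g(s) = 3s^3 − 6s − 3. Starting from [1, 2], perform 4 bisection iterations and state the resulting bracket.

g(1.5) = -1.875 < 0, so the root lies in [1.5, 2]
g(1.75) = 2.578125 > 0, so the root lies in [1.5, 1.75]
g(1.625) = 0.123047 > 0, so the root lies in [1.5, 1.625]
g(1.5625) = -0.9309 < 0, so the root lies in [1.5625, 1.625]

[1.5625, 1.625]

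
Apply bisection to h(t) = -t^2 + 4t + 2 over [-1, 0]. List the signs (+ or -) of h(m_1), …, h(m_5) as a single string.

-+++-

h(-0.5) = -0.25 < 0, so the root lies in [-0.5, 0]
h(-0.25) = 0.9375 > 0, so the root lies in [-0.5, -0.25]
h(-0.375) = 0.359375 > 0, so the root lies in [-0.5, -0.375]
h(-0.4375) = 0.0586 > 0, so the root lies in [-0.5, -0.4375]
h(-0.46875) = -0.0947 < 0, so the root lies in [-0.46875, -0.4375]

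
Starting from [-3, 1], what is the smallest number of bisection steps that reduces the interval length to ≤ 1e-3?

Width after n steps is 4/2^n. Need 2^n ≥ 4/1e-3 = 4000.
2^11 = 2048 < 4000 ≤ 2^12 = 4096, so n = 12.

12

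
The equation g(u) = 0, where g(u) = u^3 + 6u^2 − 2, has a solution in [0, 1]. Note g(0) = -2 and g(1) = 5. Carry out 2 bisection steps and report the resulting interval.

g(0.5) = -0.375 < 0, so the root lies in [0.5, 1]
g(0.75) = 1.796875 > 0, so the root lies in [0.5, 0.75]

[0.5, 0.75]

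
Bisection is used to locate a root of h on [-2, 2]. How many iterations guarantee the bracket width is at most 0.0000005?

Width after n steps is 4/2^n. Need 2^n ≥ 4/0.0000005 = 8000000.
2^22 = 4194304 < 8000000 ≤ 2^23 = 8388608, so n = 23.

23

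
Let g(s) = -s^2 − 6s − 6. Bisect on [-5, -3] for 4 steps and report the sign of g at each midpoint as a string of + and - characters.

++-+

m = -4, g(m) = 2 (+); new bracket [-5, -4]
m = -4.5, g(m) = 0.75 (+); new bracket [-5, -4.5]
m = -4.75, g(m) = -0.0625 (−); new bracket [-4.75, -4.5]
m = -4.625, g(m) = 0.3594 (+); new bracket [-4.75, -4.625]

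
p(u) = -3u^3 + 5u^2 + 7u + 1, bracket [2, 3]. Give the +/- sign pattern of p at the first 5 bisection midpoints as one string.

p(2.5) = 2.875 > 0, so the root lies in [2.5, 3]
p(2.75) = -4.328125 < 0, so the root lies in [2.5, 2.75]
p(2.625) = -0.435547 < 0, so the root lies in [2.5, 2.625]
p(2.5625) = 1.2903 > 0, so the root lies in [2.5625, 2.625]
p(2.59375) = 0.4453 > 0, so the root lies in [2.59375, 2.625]

+--++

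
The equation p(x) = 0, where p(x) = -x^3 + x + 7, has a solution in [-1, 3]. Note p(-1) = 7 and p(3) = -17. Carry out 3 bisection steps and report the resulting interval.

[2, 2.5]

m = 1, p(m) = 7 (+); new bracket [1, 3]
m = 2, p(m) = 1 (+); new bracket [2, 3]
m = 2.5, p(m) = -6.125 (−); new bracket [2, 2.5]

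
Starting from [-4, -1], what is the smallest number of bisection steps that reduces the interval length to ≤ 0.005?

Width after n steps is 3/2^n. Need 2^n ≥ 3/0.005 = 600.
2^9 = 512 < 600 ≤ 2^10 = 1024, so n = 10.

10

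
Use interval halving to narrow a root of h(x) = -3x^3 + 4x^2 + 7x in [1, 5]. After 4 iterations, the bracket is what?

h(3) = -24 < 0, so the root lies in [1, 3]
h(2) = 6 > 0, so the root lies in [2, 3]
h(2.5) = -4.375 < 0, so the root lies in [2, 2.5]
h(2.25) = 1.8281 > 0, so the root lies in [2.25, 2.5]

[2.25, 2.5]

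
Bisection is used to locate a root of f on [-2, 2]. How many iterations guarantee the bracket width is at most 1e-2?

Width after n steps is 4/2^n. Need 2^n ≥ 4/1e-2 = 400.
2^8 = 256 < 400 ≤ 2^9 = 512, so n = 9.

9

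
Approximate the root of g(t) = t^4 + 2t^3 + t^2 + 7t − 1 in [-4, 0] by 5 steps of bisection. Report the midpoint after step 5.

t = -2 gives g = -11, negative; keep [-4, -2]
t = -3 gives g = 14, positive; keep [-3, -2]
t = -2.5 gives g = -4.4375, negative; keep [-3, -2.5]
t = -2.75 gives g = 2.9102, positive; keep [-2.75, -2.5]
t = -2.625 gives g = -1.1794, negative; keep [-2.75, -2.625]

-2.625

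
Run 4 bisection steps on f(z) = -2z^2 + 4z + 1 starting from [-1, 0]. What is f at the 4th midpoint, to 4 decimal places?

0.1797

m = -0.5, f(m) = -1.5 (−); new bracket [-0.5, 0]
m = -0.25, f(m) = -0.125 (−); new bracket [-0.25, 0]
m = -0.125, f(m) = 0.46875 (+); new bracket [-0.25, -0.125]
m = -0.1875, f(m) = 0.1797 (+); new bracket [-0.25, -0.1875]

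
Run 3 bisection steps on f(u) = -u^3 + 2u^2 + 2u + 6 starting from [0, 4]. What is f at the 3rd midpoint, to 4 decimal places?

-5.3750

m = 2, f(m) = 10 (+); new bracket [2, 4]
m = 3, f(m) = 3 (+); new bracket [3, 4]
m = 3.5, f(m) = -5.375 (−); new bracket [3, 3.5]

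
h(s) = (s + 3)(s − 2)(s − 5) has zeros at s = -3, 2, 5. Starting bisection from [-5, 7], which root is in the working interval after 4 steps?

-3

h(1) = 16 > 0, so the root lies in [-5, 1]
h(-2) = 28 > 0, so the root lies in [-5, -2]
h(-3.5) = -23.375 < 0, so the root lies in [-3.5, -2]
h(-2.75) = 9.2031 > 0, so the root lies in [-3.5, -2.75]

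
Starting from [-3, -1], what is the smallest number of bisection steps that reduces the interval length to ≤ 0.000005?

Width after n steps is 2/2^n. Need 2^n ≥ 2/0.000005 = 400000.
2^18 = 262144 < 400000 ≤ 2^19 = 524288, so n = 19.

19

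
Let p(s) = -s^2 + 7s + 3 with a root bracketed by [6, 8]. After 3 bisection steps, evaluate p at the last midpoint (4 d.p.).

midpoint 7: p = 3 > 0 → [7, 8]
midpoint 7.5: p = -0.75 < 0 → [7, 7.5]
midpoint 7.25: p = 1.1875 > 0 → [7.25, 7.5]

1.1875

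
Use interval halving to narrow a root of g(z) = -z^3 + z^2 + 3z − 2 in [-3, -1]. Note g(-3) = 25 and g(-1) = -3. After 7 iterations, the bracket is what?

midpoint -2: g = 4 > 0 → [-2, -1]
midpoint -1.5: g = -0.875 < 0 → [-2, -1.5]
midpoint -1.75: g = 1.171875 > 0 → [-1.75, -1.5]
midpoint -1.625: g = 0.0566 > 0 → [-1.625, -1.5]
midpoint -1.5625: g = -0.4314 < 0 → [-1.625, -1.5625]
midpoint -1.59375: g = -0.193 < 0 → [-1.625, -1.59375]
midpoint -1.609375: g = -0.0696 < 0 → [-1.625, -1.609375]

[-1.625, -1.609375]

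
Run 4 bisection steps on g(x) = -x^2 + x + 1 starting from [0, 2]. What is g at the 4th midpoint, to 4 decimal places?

-0.0156

m = 1, g(m) = 1 (+); new bracket [1, 2]
m = 1.5, g(m) = 0.25 (+); new bracket [1.5, 2]
m = 1.75, g(m) = -0.3125 (−); new bracket [1.5, 1.75]
m = 1.625, g(m) = -0.0156 (−); new bracket [1.5, 1.625]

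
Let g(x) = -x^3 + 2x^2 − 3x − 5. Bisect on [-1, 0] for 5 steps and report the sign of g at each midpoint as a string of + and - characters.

---++

m = -0.5, g(m) = -2.875 (−); new bracket [-1, -0.5]
m = -0.75, g(m) = -1.203125 (−); new bracket [-1, -0.75]
m = -0.875, g(m) = -0.173828 (−); new bracket [-1, -0.875]
m = -0.9375, g(m) = 0.3943 (+); new bracket [-0.9375, -0.875]
m = -0.90625, g(m) = 0.1056 (+); new bracket [-0.90625, -0.875]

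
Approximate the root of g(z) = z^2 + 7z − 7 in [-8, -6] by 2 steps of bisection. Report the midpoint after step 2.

-7.5

m = -7, g(m) = -7 (−); new bracket [-8, -7]
m = -7.5, g(m) = -3.25 (−); new bracket [-8, -7.5]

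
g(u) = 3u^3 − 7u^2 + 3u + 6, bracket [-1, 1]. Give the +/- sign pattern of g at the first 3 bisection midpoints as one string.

++-

u = 0 gives g = 6, positive; keep [-1, 0]
u = -0.5 gives g = 2.375, positive; keep [-1, -0.5]
u = -0.75 gives g = -1.453125, negative; keep [-0.75, -0.5]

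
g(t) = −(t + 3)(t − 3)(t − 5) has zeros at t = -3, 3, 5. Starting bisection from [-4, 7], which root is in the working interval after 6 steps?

g(1.5) = -23.625 < 0, so the root lies in [-4, 1.5]
g(-1.25) = -46.484375 < 0, so the root lies in [-4, -1.25]
g(-2.625) = -16.083984 < 0, so the root lies in [-4, -2.625]
g(-3.3125) = 16.3977 > 0, so the root lies in [-3.3125, -2.625]
g(-2.96875) = -1.4864 < 0, so the root lies in [-3.3125, -2.96875]
g(-3.140625) = 7.0296 > 0, so the root lies in [-3.140625, -2.96875]

-3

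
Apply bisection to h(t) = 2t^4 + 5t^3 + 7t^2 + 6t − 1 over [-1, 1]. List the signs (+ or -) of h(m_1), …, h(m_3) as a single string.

m = 0, h(m) = -1 (−); new bracket [0, 1]
m = 0.5, h(m) = 4.5 (+); new bracket [0, 0.5]
m = 0.25, h(m) = 1.023438 (+); new bracket [0, 0.25]

-++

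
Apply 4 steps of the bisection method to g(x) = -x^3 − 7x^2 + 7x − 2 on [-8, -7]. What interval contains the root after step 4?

m = -7.5, g(m) = -26.375 (−); new bracket [-8, -7.5]
m = -7.75, g(m) = -11.203125 (−); new bracket [-8, -7.75]
m = -7.875, g(m) = -2.861328 (−); new bracket [-8, -7.875]
m = -7.9375, g(m) = 1.5037 (+); new bracket [-7.9375, -7.875]

[-7.9375, -7.875]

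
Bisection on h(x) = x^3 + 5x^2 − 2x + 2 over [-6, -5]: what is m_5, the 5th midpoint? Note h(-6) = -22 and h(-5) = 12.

h(-5.5) = -2.125 < 0, so the root lies in [-5.5, -5]
h(-5.25) = 5.609375 > 0, so the root lies in [-5.5, -5.25]
h(-5.375) = 1.916016 > 0, so the root lies in [-5.5, -5.375]
h(-5.4375) = -0.0603 < 0, so the root lies in [-5.4375, -5.375]
h(-5.40625) = 0.9388 > 0, so the root lies in [-5.4375, -5.40625]

-5.40625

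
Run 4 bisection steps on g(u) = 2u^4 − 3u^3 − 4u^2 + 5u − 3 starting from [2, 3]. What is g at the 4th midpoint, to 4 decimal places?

0.1673

midpoint 2.5: g = 15.75 > 0 → [2, 2.5]
midpoint 2.25: g = 5.085938 > 0 → [2, 2.25]
midpoint 2.125: g = 1.557129 > 0 → [2, 2.125]
midpoint 2.0625: g = 0.1673 > 0 → [2, 2.0625]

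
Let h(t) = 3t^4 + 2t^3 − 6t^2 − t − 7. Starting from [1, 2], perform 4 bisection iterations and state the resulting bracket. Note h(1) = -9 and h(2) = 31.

[1.5, 1.5625]

midpoint 1.5: h = -0.0625 < 0 → [1.5, 2]
midpoint 1.75: h = 11.730469 > 0 → [1.5, 1.75]
midpoint 1.625: h = 5.031982 > 0 → [1.5, 1.625]
midpoint 1.5625: h = 2.2999 > 0 → [1.5, 1.5625]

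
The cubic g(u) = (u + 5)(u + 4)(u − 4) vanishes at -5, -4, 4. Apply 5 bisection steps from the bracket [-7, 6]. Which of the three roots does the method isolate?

4

u = -0.5 gives g = -70.875, negative; keep [-0.5, 6]
u = 2.75 gives g = -65.390625, negative; keep [2.75, 6]
u = 4.375 gives g = 29.443359, positive; keep [2.75, 4.375]
u = 3.5625 gives g = -28.3298, negative; keep [3.5625, 4.375]
u = 3.96875 gives g = -2.2334, negative; keep [3.96875, 4.375]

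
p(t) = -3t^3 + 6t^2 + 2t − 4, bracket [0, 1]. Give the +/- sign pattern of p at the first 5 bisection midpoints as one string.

--+-+

p(0.5) = -1.875 < 0, so the root lies in [0.5, 1]
p(0.75) = -0.390625 < 0, so the root lies in [0.75, 1]
p(0.875) = 0.333984 > 0, so the root lies in [0.75, 0.875]
p(0.8125) = -0.0232 < 0, so the root lies in [0.8125, 0.875]
p(0.84375) = 0.157 > 0, so the root lies in [0.8125, 0.84375]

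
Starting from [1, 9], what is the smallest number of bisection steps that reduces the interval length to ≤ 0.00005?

18

Width after n steps is 8/2^n. Need 2^n ≥ 8/0.00005 = 160000.
2^17 = 131072 < 160000 ≤ 2^18 = 262144, so n = 18.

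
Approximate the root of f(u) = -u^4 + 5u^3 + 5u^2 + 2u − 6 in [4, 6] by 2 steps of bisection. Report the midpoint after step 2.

m = 5, f(m) = 129 (+); new bracket [5, 6]
m = 5.5, f(m) = 73.0625 (+); new bracket [5.5, 6]

5.5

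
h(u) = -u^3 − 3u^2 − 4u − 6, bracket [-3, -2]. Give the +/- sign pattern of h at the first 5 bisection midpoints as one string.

+--++

m = -2.5, h(m) = 0.875 (+); new bracket [-2.5, -2]
m = -2.25, h(m) = -0.796875 (−); new bracket [-2.5, -2.25]
m = -2.375, h(m) = -0.025391 (−); new bracket [-2.5, -2.375]
m = -2.4375, h(m) = 0.408 (+); new bracket [-2.4375, -2.375]
m = -2.40625, h(m) = 0.1872 (+); new bracket [-2.40625, -2.375]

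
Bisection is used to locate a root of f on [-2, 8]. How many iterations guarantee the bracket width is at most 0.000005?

Width after n steps is 10/2^n. Need 2^n ≥ 10/0.000005 = 2000000.
2^20 = 1048576 < 2000000 ≤ 2^21 = 2097152, so n = 21.

21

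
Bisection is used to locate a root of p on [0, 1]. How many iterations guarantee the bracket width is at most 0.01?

Width after n steps is 1/2^n. Need 2^n ≥ 1/0.01 = 100.
2^6 = 64 < 100 ≤ 2^7 = 128, so n = 7.

7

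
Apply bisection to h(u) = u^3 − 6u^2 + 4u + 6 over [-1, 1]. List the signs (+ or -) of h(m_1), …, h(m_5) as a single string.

++-++

u = 0 gives h = 6, positive; keep [-1, 0]
u = -0.5 gives h = 2.375, positive; keep [-1, -0.5]
u = -0.75 gives h = -0.796875, negative; keep [-0.75, -0.5]
u = -0.625 gives h = 0.9121, positive; keep [-0.75, -0.625]
u = -0.6875 gives h = 0.0891, positive; keep [-0.75, -0.6875]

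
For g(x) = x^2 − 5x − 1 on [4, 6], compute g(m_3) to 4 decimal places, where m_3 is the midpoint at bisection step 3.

m = 5, g(m) = -1 (−); new bracket [5, 6]
m = 5.5, g(m) = 1.75 (+); new bracket [5, 5.5]
m = 5.25, g(m) = 0.3125 (+); new bracket [5, 5.25]

0.3125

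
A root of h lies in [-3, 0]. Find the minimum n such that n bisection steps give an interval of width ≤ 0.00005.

Width after n steps is 3/2^n. Need 2^n ≥ 3/0.00005 = 60000.
2^15 = 32768 < 60000 ≤ 2^16 = 65536, so n = 16.

16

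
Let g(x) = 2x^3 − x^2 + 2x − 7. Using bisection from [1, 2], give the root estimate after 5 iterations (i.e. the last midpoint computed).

1.46875

midpoint 1.5: g = 0.5 > 0 → [1, 1.5]
midpoint 1.25: g = -2.15625 < 0 → [1.25, 1.5]
midpoint 1.375: g = -0.941406 < 0 → [1.375, 1.5]
midpoint 1.4375: g = -0.2505 < 0 → [1.4375, 1.5]
midpoint 1.46875: g = 0.1171 > 0 → [1.4375, 1.46875]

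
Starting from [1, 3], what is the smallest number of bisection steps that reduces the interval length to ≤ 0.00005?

Width after n steps is 2/2^n. Need 2^n ≥ 2/0.00005 = 40000.
2^15 = 32768 < 40000 ≤ 2^16 = 65536, so n = 16.

16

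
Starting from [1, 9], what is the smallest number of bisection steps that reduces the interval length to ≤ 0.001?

13

Width after n steps is 8/2^n. Need 2^n ≥ 8/0.001 = 8000.
2^12 = 4096 < 8000 ≤ 2^13 = 8192, so n = 13.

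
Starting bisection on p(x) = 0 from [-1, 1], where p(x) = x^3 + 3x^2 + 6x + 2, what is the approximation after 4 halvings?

midpoint 0: p = 2 > 0 → [-1, 0]
midpoint -0.5: p = -0.375 < 0 → [-0.5, 0]
midpoint -0.25: p = 0.671875 > 0 → [-0.5, -0.25]
midpoint -0.375: p = 0.1191 > 0 → [-0.5, -0.375]

-0.375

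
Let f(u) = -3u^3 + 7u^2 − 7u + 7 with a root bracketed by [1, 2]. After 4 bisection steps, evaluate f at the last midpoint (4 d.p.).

-0.5544

u = 1.5 gives f = 2.125, positive; keep [1.5, 2]
u = 1.75 gives f = 0.109375, positive; keep [1.75, 2]
u = 1.875 gives f = -1.291016, negative; keep [1.75, 1.875]
u = 1.8125 gives f = -0.5544, negative; keep [1.75, 1.8125]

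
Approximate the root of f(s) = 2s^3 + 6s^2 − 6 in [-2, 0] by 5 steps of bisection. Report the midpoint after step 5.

s = -1 gives f = -2, negative; keep [-2, -1]
s = -1.5 gives f = 0.75, positive; keep [-1.5, -1]
s = -1.25 gives f = -0.53125, negative; keep [-1.5, -1.25]
s = -1.375 gives f = 0.1445, positive; keep [-1.375, -1.25]
s = -1.3125 gives f = -0.186, negative; keep [-1.375, -1.3125]

-1.3125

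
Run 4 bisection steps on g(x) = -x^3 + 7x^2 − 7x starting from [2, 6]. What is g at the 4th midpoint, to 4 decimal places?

1.0781

g(4) = 20 > 0, so the root lies in [4, 6]
g(5) = 15 > 0, so the root lies in [5, 6]
g(5.5) = 6.875 > 0, so the root lies in [5.5, 6]
g(5.75) = 1.0781 > 0, so the root lies in [5.75, 6]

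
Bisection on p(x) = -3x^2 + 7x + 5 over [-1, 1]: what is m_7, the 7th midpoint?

-0.578125

midpoint 0: p = 5 > 0 → [-1, 0]
midpoint -0.5: p = 0.75 > 0 → [-1, -0.5]
midpoint -0.75: p = -1.9375 < 0 → [-0.75, -0.5]
midpoint -0.625: p = -0.5469 < 0 → [-0.625, -0.5]
midpoint -0.5625: p = 0.1133 > 0 → [-0.625, -0.5625]
midpoint -0.59375: p = -0.2139 < 0 → [-0.59375, -0.5625]
midpoint -0.578125: p = -0.0496 < 0 → [-0.578125, -0.5625]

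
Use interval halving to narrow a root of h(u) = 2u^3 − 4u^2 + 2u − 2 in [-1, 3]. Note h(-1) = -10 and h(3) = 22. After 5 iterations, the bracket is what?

midpoint 1: h = -2 < 0 → [1, 3]
midpoint 2: h = 2 > 0 → [1, 2]
midpoint 1.5: h = -1.25 < 0 → [1.5, 2]
midpoint 1.75: h = -0.0312 < 0 → [1.75, 2]
midpoint 1.875: h = 0.8711 > 0 → [1.75, 1.875]

[1.75, 1.875]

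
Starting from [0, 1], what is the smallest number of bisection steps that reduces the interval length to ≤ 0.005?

Width after n steps is 1/2^n. Need 2^n ≥ 1/0.005 = 200.
2^7 = 128 < 200 ≤ 2^8 = 256, so n = 8.

8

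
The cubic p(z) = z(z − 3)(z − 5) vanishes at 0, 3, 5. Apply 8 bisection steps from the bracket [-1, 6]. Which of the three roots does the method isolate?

0

m = 2.5, p(m) = 3.125 (+); new bracket [-1, 2.5]
m = 0.75, p(m) = 7.171875 (+); new bracket [-1, 0.75]
m = -0.125, p(m) = -2.001953 (−); new bracket [-0.125, 0.75]
m = 0.3125, p(m) = 3.9368 (+); new bracket [-0.125, 0.3125]
m = 0.09375, p(m) = 1.3368 (+); new bracket [-0.125, 0.09375]
m = -0.015625, p(m) = -0.2363 (−); new bracket [-0.015625, 0.09375]
m = 0.0390625, p(m) = 0.5738 (+); new bracket [-0.015625, 0.0390625]
m = 0.01171875, p(m) = 0.1747 (+); new bracket [-0.015625, 0.01171875]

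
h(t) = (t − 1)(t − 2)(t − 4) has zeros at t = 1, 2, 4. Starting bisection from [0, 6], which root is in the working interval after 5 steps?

4

midpoint 3: h = -2 < 0 → [3, 6]
midpoint 4.5: h = 4.375 > 0 → [3, 4.5]
midpoint 3.75: h = -1.203125 < 0 → [3.75, 4.5]
midpoint 4.125: h = 0.8301 > 0 → [3.75, 4.125]
midpoint 3.9375: h = -0.3557 < 0 → [3.9375, 4.125]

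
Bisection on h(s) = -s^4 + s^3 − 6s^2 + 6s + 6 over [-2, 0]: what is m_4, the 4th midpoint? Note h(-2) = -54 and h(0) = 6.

-0.625

s = -1 gives h = -8, negative; keep [-1, 0]
s = -0.5 gives h = 1.3125, positive; keep [-1, -0.5]
s = -0.75 gives h = -2.613281, negative; keep [-0.75, -0.5]
s = -0.625 gives h = -0.4905, negative; keep [-0.625, -0.5]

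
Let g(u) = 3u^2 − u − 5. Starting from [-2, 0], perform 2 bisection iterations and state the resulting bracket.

m = -1, g(m) = -1 (−); new bracket [-2, -1]
m = -1.5, g(m) = 3.25 (+); new bracket [-1.5, -1]

[-1.5, -1]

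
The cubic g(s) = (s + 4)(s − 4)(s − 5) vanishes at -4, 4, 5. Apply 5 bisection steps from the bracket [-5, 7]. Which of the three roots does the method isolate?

-4

s = 1 gives g = 60, positive; keep [-5, 1]
s = -2 gives g = 84, positive; keep [-5, -2]
s = -3.5 gives g = 31.875, positive; keep [-5, -3.5]
s = -4.25 gives g = -19.0781, negative; keep [-4.25, -3.5]
s = -3.875 gives g = 8.7363, positive; keep [-4.25, -3.875]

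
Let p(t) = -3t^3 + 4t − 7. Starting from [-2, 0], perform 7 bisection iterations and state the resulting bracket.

midpoint -1: p = -8 < 0 → [-2, -1]
midpoint -1.5: p = -2.875 < 0 → [-2, -1.5]
midpoint -1.75: p = 2.078125 > 0 → [-1.75, -1.5]
midpoint -1.625: p = -0.627 < 0 → [-1.75, -1.625]
midpoint -1.6875: p = 0.6663 > 0 → [-1.6875, -1.625]
midpoint -1.65625: p = 0.0051 > 0 → [-1.65625, -1.625]
midpoint -1.640625: p = -0.3145 < 0 → [-1.65625, -1.640625]

[-1.65625, -1.640625]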